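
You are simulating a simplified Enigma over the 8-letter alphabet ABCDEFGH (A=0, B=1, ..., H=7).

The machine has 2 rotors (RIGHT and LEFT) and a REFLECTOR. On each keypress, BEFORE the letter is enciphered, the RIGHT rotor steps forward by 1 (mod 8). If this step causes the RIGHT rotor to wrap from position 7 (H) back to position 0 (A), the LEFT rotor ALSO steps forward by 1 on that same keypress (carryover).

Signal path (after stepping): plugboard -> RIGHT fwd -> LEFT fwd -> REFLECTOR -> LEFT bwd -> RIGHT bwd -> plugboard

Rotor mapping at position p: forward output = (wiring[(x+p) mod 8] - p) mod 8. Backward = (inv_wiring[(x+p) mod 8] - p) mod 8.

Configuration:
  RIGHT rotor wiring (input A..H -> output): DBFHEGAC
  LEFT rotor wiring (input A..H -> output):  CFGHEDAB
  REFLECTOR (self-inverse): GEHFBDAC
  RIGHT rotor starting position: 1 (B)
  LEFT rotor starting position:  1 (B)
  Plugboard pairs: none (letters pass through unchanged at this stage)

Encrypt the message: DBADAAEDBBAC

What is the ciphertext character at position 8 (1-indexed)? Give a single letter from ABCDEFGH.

Char 1 ('D'): step: R->2, L=1; D->plug->D->R->E->L->C->refl->H->L'->F->R'->B->plug->B
Char 2 ('B'): step: R->3, L=1; B->plug->B->R->B->L->F->refl->D->L'->D->R'->C->plug->C
Char 3 ('A'): step: R->4, L=1; A->plug->A->R->A->L->E->refl->B->L'->H->R'->E->plug->E
Char 4 ('D'): step: R->5, L=1; D->plug->D->R->G->L->A->refl->G->L'->C->R'->G->plug->G
Char 5 ('A'): step: R->6, L=1; A->plug->A->R->C->L->G->refl->A->L'->G->R'->G->plug->G
Char 6 ('A'): step: R->7, L=1; A->plug->A->R->D->L->D->refl->F->L'->B->R'->H->plug->H
Char 7 ('E'): step: R->0, L->2 (L advanced); E->plug->E->R->E->L->G->refl->A->L'->G->R'->F->plug->F
Char 8 ('D'): step: R->1, L=2; D->plug->D->R->D->L->B->refl->E->L'->A->R'->A->plug->A

A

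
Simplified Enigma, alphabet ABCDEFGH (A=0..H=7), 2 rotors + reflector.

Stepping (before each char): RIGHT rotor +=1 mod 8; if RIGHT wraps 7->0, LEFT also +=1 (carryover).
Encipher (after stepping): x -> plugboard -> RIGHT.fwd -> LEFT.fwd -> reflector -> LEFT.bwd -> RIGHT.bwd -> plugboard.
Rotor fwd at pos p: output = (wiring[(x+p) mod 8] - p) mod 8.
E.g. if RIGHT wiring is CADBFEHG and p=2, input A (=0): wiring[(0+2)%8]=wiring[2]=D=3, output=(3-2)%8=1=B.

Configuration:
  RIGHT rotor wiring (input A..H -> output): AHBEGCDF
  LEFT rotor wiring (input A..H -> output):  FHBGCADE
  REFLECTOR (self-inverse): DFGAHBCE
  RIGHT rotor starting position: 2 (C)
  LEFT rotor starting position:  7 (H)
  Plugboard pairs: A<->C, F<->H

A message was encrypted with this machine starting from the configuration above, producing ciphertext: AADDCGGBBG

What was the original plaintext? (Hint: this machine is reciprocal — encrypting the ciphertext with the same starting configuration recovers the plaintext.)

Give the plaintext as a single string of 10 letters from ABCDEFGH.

Char 1 ('A'): step: R->3, L=7; A->plug->C->R->H->L->E->refl->H->L'->E->R'->G->plug->G
Char 2 ('A'): step: R->4, L=7; A->plug->C->R->H->L->E->refl->H->L'->E->R'->E->plug->E
Char 3 ('D'): step: R->5, L=7; D->plug->D->R->D->L->C->refl->G->L'->B->R'->H->plug->F
Char 4 ('D'): step: R->6, L=7; D->plug->D->R->B->L->G->refl->C->L'->D->R'->E->plug->E
Char 5 ('C'): step: R->7, L=7; C->plug->A->R->G->L->B->refl->F->L'->A->R'->C->plug->A
Char 6 ('G'): step: R->0, L->0 (L advanced); G->plug->G->R->D->L->G->refl->C->L'->E->R'->D->plug->D
Char 7 ('G'): step: R->1, L=0; G->plug->G->R->E->L->C->refl->G->L'->D->R'->C->plug->A
Char 8 ('B'): step: R->2, L=0; B->plug->B->R->C->L->B->refl->F->L'->A->R'->D->plug->D
Char 9 ('B'): step: R->3, L=0; B->plug->B->R->D->L->G->refl->C->L'->E->R'->G->plug->G
Char 10 ('G'): step: R->4, L=0; G->plug->G->R->F->L->A->refl->D->L'->G->R'->B->plug->B

Answer: GEFEADADGB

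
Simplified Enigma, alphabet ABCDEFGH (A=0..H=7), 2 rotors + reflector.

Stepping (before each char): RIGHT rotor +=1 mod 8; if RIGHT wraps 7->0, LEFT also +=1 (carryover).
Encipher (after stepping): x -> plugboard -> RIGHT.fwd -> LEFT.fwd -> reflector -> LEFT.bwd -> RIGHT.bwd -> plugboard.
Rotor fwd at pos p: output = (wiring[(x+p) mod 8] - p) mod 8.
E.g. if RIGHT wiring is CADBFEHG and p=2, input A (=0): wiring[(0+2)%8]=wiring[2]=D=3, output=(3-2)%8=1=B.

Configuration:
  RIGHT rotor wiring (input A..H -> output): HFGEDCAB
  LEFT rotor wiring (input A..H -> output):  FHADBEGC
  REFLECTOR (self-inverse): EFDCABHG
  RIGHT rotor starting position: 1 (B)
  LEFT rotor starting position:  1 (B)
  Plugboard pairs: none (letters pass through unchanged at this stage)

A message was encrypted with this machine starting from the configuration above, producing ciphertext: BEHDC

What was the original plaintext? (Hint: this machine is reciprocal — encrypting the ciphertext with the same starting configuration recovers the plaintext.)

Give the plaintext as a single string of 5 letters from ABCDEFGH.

Answer: ADFCE

Derivation:
Char 1 ('B'): step: R->2, L=1; B->plug->B->R->C->L->C->refl->D->L'->E->R'->A->plug->A
Char 2 ('E'): step: R->3, L=1; E->plug->E->R->G->L->B->refl->F->L'->F->R'->D->plug->D
Char 3 ('H'): step: R->4, L=1; H->plug->H->R->A->L->G->refl->H->L'->B->R'->F->plug->F
Char 4 ('D'): step: R->5, L=1; D->plug->D->R->C->L->C->refl->D->L'->E->R'->C->plug->C
Char 5 ('C'): step: R->6, L=1; C->plug->C->R->B->L->H->refl->G->L'->A->R'->E->plug->E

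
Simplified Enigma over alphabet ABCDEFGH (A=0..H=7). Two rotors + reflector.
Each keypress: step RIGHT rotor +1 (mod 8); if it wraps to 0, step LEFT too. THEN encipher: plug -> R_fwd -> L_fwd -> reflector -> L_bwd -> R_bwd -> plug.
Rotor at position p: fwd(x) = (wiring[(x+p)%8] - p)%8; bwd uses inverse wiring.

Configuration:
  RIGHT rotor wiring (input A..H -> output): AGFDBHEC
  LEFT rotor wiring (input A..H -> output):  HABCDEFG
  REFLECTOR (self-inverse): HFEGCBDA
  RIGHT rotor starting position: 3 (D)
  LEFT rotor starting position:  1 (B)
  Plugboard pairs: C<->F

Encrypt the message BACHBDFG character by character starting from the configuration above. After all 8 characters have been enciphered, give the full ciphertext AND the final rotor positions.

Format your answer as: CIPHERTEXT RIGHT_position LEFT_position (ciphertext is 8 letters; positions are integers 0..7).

Char 1 ('B'): step: R->4, L=1; B->plug->B->R->D->L->C->refl->E->L'->F->R'->A->plug->A
Char 2 ('A'): step: R->5, L=1; A->plug->A->R->C->L->B->refl->F->L'->G->R'->G->plug->G
Char 3 ('C'): step: R->6, L=1; C->plug->F->R->F->L->E->refl->C->L'->D->R'->G->plug->G
Char 4 ('H'): step: R->7, L=1; H->plug->H->R->F->L->E->refl->C->L'->D->R'->A->plug->A
Char 5 ('B'): step: R->0, L->2 (L advanced); B->plug->B->R->G->L->F->refl->B->L'->C->R'->H->plug->H
Char 6 ('D'): step: R->1, L=2; D->plug->D->R->A->L->H->refl->A->L'->B->R'->G->plug->G
Char 7 ('F'): step: R->2, L=2; F->plug->C->R->H->L->G->refl->D->L'->E->R'->H->plug->H
Char 8 ('G'): step: R->3, L=2; G->plug->G->R->D->L->C->refl->E->L'->F->R'->F->plug->C
Final: ciphertext=AGGAHGHC, RIGHT=3, LEFT=2

Answer: AGGAHGHC 3 2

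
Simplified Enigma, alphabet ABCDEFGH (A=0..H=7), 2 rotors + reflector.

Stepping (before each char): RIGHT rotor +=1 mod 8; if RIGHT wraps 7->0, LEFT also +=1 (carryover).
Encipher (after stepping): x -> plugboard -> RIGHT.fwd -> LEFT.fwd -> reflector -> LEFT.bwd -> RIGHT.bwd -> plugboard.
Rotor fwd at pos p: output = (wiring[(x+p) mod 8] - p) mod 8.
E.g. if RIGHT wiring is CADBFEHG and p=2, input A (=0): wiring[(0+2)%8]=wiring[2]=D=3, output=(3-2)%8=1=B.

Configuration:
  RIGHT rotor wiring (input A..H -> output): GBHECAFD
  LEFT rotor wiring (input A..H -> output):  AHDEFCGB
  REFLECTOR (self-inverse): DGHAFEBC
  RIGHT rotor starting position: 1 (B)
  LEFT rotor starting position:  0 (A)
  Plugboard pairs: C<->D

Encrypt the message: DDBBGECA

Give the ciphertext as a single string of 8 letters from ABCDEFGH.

Answer: BAGFCGFF

Derivation:
Char 1 ('D'): step: R->2, L=0; D->plug->C->R->A->L->A->refl->D->L'->C->R'->B->plug->B
Char 2 ('D'): step: R->3, L=0; D->plug->C->R->F->L->C->refl->H->L'->B->R'->A->plug->A
Char 3 ('B'): step: R->4, L=0; B->plug->B->R->E->L->F->refl->E->L'->D->R'->G->plug->G
Char 4 ('B'): step: R->5, L=0; B->plug->B->R->A->L->A->refl->D->L'->C->R'->F->plug->F
Char 5 ('G'): step: R->6, L=0; G->plug->G->R->E->L->F->refl->E->L'->D->R'->D->plug->C
Char 6 ('E'): step: R->7, L=0; E->plug->E->R->F->L->C->refl->H->L'->B->R'->G->plug->G
Char 7 ('C'): step: R->0, L->1 (L advanced); C->plug->D->R->E->L->B->refl->G->L'->A->R'->F->plug->F
Char 8 ('A'): step: R->1, L=1; A->plug->A->R->A->L->G->refl->B->L'->E->R'->F->plug->F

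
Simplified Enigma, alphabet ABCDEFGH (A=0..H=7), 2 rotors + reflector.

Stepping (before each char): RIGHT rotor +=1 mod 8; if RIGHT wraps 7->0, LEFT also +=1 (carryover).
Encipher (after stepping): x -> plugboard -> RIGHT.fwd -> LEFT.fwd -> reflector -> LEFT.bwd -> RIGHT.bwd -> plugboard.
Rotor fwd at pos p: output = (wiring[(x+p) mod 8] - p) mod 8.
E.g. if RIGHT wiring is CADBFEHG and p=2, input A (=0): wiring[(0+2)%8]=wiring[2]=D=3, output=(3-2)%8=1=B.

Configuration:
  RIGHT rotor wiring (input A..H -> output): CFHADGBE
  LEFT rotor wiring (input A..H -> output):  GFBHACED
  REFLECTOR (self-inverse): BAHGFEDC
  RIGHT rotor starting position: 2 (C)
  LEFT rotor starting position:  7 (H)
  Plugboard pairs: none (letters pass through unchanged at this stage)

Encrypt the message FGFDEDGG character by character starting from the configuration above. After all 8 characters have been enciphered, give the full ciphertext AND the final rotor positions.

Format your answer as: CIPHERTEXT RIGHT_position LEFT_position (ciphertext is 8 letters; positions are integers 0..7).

Char 1 ('F'): step: R->3, L=7; F->plug->F->R->H->L->F->refl->E->L'->A->R'->B->plug->B
Char 2 ('G'): step: R->4, L=7; G->plug->G->R->D->L->C->refl->H->L'->B->R'->F->plug->F
Char 3 ('F'): step: R->5, L=7; F->plug->F->R->C->L->G->refl->D->L'->G->R'->H->plug->H
Char 4 ('D'): step: R->6, L=7; D->plug->D->R->H->L->F->refl->E->L'->A->R'->H->plug->H
Char 5 ('E'): step: R->7, L=7; E->plug->E->R->B->L->H->refl->C->L'->D->R'->B->plug->B
Char 6 ('D'): step: R->0, L->0 (L advanced); D->plug->D->R->A->L->G->refl->D->L'->H->R'->C->plug->C
Char 7 ('G'): step: R->1, L=0; G->plug->G->R->D->L->H->refl->C->L'->F->R'->E->plug->E
Char 8 ('G'): step: R->2, L=0; G->plug->G->R->A->L->G->refl->D->L'->H->R'->E->plug->E
Final: ciphertext=BFHHBCEE, RIGHT=2, LEFT=0

Answer: BFHHBCEE 2 0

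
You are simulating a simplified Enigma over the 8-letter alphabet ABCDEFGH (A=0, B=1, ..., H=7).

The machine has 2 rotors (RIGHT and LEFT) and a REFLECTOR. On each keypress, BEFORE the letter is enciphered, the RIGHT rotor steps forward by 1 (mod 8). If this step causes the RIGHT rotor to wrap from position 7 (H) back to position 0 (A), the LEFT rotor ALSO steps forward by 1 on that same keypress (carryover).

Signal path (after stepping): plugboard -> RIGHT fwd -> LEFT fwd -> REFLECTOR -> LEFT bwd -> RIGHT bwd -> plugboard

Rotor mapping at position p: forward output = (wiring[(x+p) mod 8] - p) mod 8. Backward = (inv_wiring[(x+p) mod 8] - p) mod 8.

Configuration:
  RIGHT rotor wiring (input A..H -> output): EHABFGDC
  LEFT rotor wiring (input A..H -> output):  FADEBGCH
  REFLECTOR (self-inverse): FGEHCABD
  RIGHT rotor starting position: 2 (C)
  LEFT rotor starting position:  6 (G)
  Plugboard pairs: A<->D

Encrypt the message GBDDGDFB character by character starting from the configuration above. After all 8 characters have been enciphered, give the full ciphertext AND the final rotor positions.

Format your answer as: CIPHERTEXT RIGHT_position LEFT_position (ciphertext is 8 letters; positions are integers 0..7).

Answer: EACAHCGD 2 7

Derivation:
Char 1 ('G'): step: R->3, L=6; G->plug->G->R->E->L->F->refl->A->L'->H->R'->E->plug->E
Char 2 ('B'): step: R->4, L=6; B->plug->B->R->C->L->H->refl->D->L'->G->R'->D->plug->A
Char 3 ('D'): step: R->5, L=6; D->plug->A->R->B->L->B->refl->G->L'->F->R'->C->plug->C
Char 4 ('D'): step: R->6, L=6; D->plug->A->R->F->L->G->refl->B->L'->B->R'->D->plug->A
Char 5 ('G'): step: R->7, L=6; G->plug->G->R->H->L->A->refl->F->L'->E->R'->H->plug->H
Char 6 ('D'): step: R->0, L->7 (L advanced); D->plug->A->R->E->L->F->refl->A->L'->A->R'->C->plug->C
Char 7 ('F'): step: R->1, L=7; F->plug->F->R->C->L->B->refl->G->L'->B->R'->G->plug->G
Char 8 ('B'): step: R->2, L=7; B->plug->B->R->H->L->D->refl->H->L'->G->R'->A->plug->D
Final: ciphertext=EACAHCGD, RIGHT=2, LEFT=7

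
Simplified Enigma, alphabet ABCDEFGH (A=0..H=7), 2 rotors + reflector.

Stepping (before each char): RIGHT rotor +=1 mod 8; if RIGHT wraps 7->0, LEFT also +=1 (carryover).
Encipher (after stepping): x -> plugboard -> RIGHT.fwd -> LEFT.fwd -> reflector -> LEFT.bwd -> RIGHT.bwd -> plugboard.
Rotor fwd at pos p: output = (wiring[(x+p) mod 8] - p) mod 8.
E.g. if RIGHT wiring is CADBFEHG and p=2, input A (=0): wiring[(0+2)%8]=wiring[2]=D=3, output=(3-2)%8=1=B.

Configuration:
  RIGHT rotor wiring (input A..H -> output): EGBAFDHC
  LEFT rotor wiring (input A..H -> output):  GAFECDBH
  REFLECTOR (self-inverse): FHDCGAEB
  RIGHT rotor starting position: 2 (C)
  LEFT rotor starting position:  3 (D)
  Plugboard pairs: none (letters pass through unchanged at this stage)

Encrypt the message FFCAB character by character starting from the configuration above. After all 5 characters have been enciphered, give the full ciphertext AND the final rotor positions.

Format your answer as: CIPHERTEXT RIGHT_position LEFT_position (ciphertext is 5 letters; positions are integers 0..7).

Char 1 ('F'): step: R->3, L=3; F->plug->F->R->B->L->H->refl->B->L'->A->R'->C->plug->C
Char 2 ('F'): step: R->4, L=3; F->plug->F->R->C->L->A->refl->F->L'->G->R'->D->plug->D
Char 3 ('C'): step: R->5, L=3; C->plug->C->R->F->L->D->refl->C->L'->H->R'->D->plug->D
Char 4 ('A'): step: R->6, L=3; A->plug->A->R->B->L->H->refl->B->L'->A->R'->D->plug->D
Char 5 ('B'): step: R->7, L=3; B->plug->B->R->F->L->D->refl->C->L'->H->R'->C->plug->C
Final: ciphertext=CDDDC, RIGHT=7, LEFT=3

Answer: CDDDC 7 3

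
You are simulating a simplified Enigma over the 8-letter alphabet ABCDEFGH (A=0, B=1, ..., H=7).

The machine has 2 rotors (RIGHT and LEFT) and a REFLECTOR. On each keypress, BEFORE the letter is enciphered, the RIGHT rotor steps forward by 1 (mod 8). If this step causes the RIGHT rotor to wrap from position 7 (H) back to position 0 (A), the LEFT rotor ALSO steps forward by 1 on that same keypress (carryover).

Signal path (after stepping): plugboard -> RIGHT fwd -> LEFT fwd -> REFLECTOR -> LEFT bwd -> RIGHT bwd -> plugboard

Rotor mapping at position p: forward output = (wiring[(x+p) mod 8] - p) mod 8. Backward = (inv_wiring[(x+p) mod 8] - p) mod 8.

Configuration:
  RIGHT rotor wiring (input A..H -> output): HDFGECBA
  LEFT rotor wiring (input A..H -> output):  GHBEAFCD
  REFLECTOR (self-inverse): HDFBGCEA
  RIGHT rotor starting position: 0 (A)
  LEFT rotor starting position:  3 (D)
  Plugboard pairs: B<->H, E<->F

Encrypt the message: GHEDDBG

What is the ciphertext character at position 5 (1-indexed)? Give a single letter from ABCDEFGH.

Char 1 ('G'): step: R->1, L=3; G->plug->G->R->H->L->G->refl->E->L'->G->R'->H->plug->B
Char 2 ('H'): step: R->2, L=3; H->plug->B->R->E->L->A->refl->H->L'->D->R'->A->plug->A
Char 3 ('E'): step: R->3, L=3; E->plug->F->R->E->L->A->refl->H->L'->D->R'->A->plug->A
Char 4 ('D'): step: R->4, L=3; D->plug->D->R->E->L->A->refl->H->L'->D->R'->E->plug->F
Char 5 ('D'): step: R->5, L=3; D->plug->D->R->C->L->C->refl->F->L'->B->R'->G->plug->G

G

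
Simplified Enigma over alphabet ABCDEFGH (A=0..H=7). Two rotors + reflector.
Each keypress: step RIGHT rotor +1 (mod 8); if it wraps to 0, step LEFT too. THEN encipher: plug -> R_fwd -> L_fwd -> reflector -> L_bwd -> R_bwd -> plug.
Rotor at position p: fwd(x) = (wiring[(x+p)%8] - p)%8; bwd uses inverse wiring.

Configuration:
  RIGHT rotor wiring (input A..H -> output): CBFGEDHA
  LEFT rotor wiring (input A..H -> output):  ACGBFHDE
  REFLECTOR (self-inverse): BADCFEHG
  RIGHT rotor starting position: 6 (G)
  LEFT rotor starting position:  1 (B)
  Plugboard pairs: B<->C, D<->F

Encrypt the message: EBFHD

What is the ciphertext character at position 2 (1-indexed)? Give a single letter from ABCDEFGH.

Char 1 ('E'): step: R->7, L=1; E->plug->E->R->H->L->H->refl->G->L'->E->R'->G->plug->G
Char 2 ('B'): step: R->0, L->2 (L advanced); B->plug->C->R->F->L->C->refl->D->L'->C->R'->A->plug->A

A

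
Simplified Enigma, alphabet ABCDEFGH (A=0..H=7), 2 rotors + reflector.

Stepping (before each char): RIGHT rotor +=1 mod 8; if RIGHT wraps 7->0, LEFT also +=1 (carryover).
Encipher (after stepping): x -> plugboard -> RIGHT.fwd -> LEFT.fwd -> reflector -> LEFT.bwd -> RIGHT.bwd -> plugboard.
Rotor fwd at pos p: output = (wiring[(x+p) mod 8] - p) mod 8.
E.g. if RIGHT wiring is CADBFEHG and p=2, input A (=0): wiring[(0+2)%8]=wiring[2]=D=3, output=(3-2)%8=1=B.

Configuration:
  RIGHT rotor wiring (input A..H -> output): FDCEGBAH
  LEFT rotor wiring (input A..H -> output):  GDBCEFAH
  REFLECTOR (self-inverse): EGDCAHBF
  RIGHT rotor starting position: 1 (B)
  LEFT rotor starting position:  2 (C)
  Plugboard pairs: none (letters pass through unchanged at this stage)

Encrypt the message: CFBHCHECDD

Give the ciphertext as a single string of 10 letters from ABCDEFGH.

Answer: DBHEEBDEHF

Derivation:
Char 1 ('C'): step: R->2, L=2; C->plug->C->R->E->L->G->refl->B->L'->H->R'->D->plug->D
Char 2 ('F'): step: R->3, L=2; F->plug->F->R->C->L->C->refl->D->L'->D->R'->B->plug->B
Char 3 ('B'): step: R->4, L=2; B->plug->B->R->F->L->F->refl->H->L'->A->R'->H->plug->H
Char 4 ('H'): step: R->5, L=2; H->plug->H->R->B->L->A->refl->E->L'->G->R'->E->plug->E
Char 5 ('C'): step: R->6, L=2; C->plug->C->R->H->L->B->refl->G->L'->E->R'->E->plug->E
Char 6 ('H'): step: R->7, L=2; H->plug->H->R->B->L->A->refl->E->L'->G->R'->B->plug->B
Char 7 ('E'): step: R->0, L->3 (L advanced); E->plug->E->R->G->L->A->refl->E->L'->E->R'->D->plug->D
Char 8 ('C'): step: R->1, L=3; C->plug->C->R->D->L->F->refl->H->L'->A->R'->E->plug->E
Char 9 ('D'): step: R->2, L=3; D->plug->D->R->H->L->G->refl->B->L'->B->R'->H->plug->H
Char 10 ('D'): step: R->3, L=3; D->plug->D->R->F->L->D->refl->C->L'->C->R'->F->plug->F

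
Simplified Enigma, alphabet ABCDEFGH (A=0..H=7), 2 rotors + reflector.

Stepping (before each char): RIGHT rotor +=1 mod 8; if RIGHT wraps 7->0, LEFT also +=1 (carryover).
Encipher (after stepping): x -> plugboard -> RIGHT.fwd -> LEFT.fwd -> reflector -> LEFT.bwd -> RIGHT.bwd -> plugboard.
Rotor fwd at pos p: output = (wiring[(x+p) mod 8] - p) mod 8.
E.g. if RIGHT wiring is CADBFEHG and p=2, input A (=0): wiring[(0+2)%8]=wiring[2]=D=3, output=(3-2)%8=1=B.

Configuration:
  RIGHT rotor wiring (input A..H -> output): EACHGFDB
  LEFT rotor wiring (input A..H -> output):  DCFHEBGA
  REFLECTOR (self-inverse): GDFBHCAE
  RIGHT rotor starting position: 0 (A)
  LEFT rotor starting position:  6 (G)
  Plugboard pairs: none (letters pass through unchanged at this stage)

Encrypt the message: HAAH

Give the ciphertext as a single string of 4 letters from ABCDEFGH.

Char 1 ('H'): step: R->1, L=6; H->plug->H->R->D->L->E->refl->H->L'->E->R'->E->plug->E
Char 2 ('A'): step: R->2, L=6; A->plug->A->R->A->L->A->refl->G->L'->G->R'->H->plug->H
Char 3 ('A'): step: R->3, L=6; A->plug->A->R->E->L->H->refl->E->L'->D->R'->B->plug->B
Char 4 ('H'): step: R->4, L=6; H->plug->H->R->D->L->E->refl->H->L'->E->R'->F->plug->F

Answer: EHBF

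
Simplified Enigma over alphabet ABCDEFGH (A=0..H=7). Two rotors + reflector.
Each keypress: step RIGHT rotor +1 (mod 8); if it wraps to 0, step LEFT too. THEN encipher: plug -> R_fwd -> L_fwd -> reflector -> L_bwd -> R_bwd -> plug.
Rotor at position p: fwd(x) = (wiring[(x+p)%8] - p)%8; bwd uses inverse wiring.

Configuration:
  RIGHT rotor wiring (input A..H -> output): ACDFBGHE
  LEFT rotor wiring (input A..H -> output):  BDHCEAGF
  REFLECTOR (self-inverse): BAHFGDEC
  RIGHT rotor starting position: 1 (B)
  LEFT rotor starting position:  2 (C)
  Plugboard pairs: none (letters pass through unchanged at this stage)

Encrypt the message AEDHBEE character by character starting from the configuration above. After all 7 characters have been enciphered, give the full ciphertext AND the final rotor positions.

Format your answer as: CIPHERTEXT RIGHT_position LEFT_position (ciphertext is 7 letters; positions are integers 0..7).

Char 1 ('A'): step: R->2, L=2; A->plug->A->R->B->L->A->refl->B->L'->H->R'->C->plug->C
Char 2 ('E'): step: R->3, L=2; E->plug->E->R->B->L->A->refl->B->L'->H->R'->G->plug->G
Char 3 ('D'): step: R->4, L=2; D->plug->D->R->A->L->F->refl->D->L'->F->R'->A->plug->A
Char 4 ('H'): step: R->5, L=2; H->plug->H->R->E->L->E->refl->G->L'->D->R'->D->plug->D
Char 5 ('B'): step: R->6, L=2; B->plug->B->R->G->L->H->refl->C->L'->C->R'->C->plug->C
Char 6 ('E'): step: R->7, L=2; E->plug->E->R->G->L->H->refl->C->L'->C->R'->F->plug->F
Char 7 ('E'): step: R->0, L->3 (L advanced); E->plug->E->R->B->L->B->refl->A->L'->G->R'->F->plug->F
Final: ciphertext=CGADCFF, RIGHT=0, LEFT=3

Answer: CGADCFF 0 3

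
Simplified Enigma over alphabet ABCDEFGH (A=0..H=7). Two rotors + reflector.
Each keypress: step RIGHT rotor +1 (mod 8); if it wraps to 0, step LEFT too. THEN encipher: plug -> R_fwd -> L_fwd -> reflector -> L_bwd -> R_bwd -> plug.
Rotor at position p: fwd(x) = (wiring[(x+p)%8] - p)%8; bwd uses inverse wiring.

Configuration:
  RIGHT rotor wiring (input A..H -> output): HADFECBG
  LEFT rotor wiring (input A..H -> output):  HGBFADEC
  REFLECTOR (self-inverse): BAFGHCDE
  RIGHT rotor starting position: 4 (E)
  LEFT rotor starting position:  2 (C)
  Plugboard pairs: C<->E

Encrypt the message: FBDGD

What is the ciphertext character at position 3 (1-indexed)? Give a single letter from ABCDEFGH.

Char 1 ('F'): step: R->5, L=2; F->plug->F->R->G->L->F->refl->C->L'->E->R'->B->plug->B
Char 2 ('B'): step: R->6, L=2; B->plug->B->R->A->L->H->refl->E->L'->H->R'->F->plug->F
Char 3 ('D'): step: R->7, L=2; D->plug->D->R->E->L->C->refl->F->L'->G->R'->E->plug->C

C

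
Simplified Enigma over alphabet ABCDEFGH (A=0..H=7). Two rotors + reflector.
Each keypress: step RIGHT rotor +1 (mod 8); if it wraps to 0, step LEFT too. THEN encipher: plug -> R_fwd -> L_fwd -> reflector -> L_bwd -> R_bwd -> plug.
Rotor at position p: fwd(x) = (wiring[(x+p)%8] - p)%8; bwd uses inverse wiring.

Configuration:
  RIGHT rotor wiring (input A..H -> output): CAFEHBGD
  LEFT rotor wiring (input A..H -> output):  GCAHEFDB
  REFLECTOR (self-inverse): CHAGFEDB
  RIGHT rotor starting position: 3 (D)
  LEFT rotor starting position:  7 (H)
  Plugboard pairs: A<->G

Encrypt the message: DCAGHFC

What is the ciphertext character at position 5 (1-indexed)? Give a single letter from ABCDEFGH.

Char 1 ('D'): step: R->4, L=7; D->plug->D->R->H->L->E->refl->F->L'->F->R'->B->plug->B
Char 2 ('C'): step: R->5, L=7; C->plug->C->R->G->L->G->refl->D->L'->C->R'->H->plug->H
Char 3 ('A'): step: R->6, L=7; A->plug->G->R->B->L->H->refl->B->L'->D->R'->H->plug->H
Char 4 ('G'): step: R->7, L=7; G->plug->A->R->E->L->A->refl->C->L'->A->R'->F->plug->F
Char 5 ('H'): step: R->0, L->0 (L advanced); H->plug->H->R->D->L->H->refl->B->L'->H->R'->E->plug->E

E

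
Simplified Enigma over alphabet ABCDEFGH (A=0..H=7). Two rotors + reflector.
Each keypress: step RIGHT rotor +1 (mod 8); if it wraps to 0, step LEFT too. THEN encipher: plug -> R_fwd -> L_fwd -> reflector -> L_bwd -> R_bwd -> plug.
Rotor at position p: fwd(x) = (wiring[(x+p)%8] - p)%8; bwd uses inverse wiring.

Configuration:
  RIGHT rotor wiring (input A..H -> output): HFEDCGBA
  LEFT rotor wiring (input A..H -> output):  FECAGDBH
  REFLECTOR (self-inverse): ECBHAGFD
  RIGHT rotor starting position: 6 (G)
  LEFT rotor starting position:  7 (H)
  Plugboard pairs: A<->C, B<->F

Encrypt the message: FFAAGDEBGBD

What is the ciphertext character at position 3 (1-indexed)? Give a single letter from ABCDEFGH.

Char 1 ('F'): step: R->7, L=7; F->plug->B->R->A->L->A->refl->E->L'->G->R'->C->plug->A
Char 2 ('F'): step: R->0, L->0 (L advanced); F->plug->B->R->F->L->D->refl->H->L'->H->R'->A->plug->C
Char 3 ('A'): step: R->1, L=0; A->plug->C->R->C->L->C->refl->B->L'->G->R'->H->plug->H

H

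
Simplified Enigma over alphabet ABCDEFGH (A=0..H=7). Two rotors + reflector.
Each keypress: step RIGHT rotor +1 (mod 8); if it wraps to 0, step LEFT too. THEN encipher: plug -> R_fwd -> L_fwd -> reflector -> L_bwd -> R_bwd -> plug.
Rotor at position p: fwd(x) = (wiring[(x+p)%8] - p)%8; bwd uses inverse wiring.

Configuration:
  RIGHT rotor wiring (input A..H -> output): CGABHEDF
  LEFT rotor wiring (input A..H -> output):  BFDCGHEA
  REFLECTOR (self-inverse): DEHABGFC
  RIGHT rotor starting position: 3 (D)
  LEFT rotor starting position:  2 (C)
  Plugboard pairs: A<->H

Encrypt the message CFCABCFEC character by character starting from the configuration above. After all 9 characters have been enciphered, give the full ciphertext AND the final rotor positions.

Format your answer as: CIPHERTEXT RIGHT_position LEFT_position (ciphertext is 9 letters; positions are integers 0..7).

Answer: DDAHCDDGD 4 3

Derivation:
Char 1 ('C'): step: R->4, L=2; C->plug->C->R->H->L->D->refl->A->L'->B->R'->D->plug->D
Char 2 ('F'): step: R->5, L=2; F->plug->F->R->D->L->F->refl->G->L'->F->R'->D->plug->D
Char 3 ('C'): step: R->6, L=2; C->plug->C->R->E->L->C->refl->H->L'->G->R'->H->plug->A
Char 4 ('A'): step: R->7, L=2; A->plug->H->R->E->L->C->refl->H->L'->G->R'->A->plug->H
Char 5 ('B'): step: R->0, L->3 (L advanced); B->plug->B->R->G->L->C->refl->H->L'->A->R'->C->plug->C
Char 6 ('C'): step: R->1, L=3; C->plug->C->R->A->L->H->refl->C->L'->G->R'->D->plug->D
Char 7 ('F'): step: R->2, L=3; F->plug->F->R->D->L->B->refl->E->L'->C->R'->D->plug->D
Char 8 ('E'): step: R->3, L=3; E->plug->E->R->C->L->E->refl->B->L'->D->R'->G->plug->G
Char 9 ('C'): step: R->4, L=3; C->plug->C->R->H->L->A->refl->D->L'->B->R'->D->plug->D
Final: ciphertext=DDAHCDDGD, RIGHT=4, LEFT=3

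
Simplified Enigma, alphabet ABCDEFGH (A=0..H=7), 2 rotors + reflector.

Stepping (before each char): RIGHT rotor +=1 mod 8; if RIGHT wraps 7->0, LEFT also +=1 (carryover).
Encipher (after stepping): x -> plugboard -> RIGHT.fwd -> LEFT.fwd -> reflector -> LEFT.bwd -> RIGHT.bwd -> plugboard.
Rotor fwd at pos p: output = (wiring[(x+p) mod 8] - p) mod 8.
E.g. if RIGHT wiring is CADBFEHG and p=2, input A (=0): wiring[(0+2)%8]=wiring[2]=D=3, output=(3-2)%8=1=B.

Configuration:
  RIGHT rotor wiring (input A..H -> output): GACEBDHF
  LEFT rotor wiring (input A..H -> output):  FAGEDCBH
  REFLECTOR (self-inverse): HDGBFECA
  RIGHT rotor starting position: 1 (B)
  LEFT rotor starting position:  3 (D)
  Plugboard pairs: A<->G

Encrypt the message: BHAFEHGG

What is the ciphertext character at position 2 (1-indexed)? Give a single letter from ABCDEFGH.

Char 1 ('B'): step: R->2, L=3; B->plug->B->R->C->L->H->refl->A->L'->B->R'->D->plug->D
Char 2 ('H'): step: R->3, L=3; H->plug->H->R->H->L->D->refl->B->L'->A->R'->C->plug->C

C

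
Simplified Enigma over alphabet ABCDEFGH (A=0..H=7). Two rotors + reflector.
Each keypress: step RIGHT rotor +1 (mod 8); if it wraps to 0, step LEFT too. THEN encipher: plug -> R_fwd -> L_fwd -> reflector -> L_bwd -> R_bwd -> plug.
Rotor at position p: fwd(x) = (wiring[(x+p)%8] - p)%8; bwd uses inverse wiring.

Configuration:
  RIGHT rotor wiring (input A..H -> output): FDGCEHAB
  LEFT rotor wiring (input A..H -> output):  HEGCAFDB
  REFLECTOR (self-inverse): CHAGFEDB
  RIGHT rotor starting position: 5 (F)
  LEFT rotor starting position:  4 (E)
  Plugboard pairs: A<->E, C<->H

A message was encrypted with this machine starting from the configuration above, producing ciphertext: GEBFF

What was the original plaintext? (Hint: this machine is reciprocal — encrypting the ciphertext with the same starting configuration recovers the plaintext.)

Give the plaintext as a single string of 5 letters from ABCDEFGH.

Char 1 ('G'): step: R->6, L=4; G->plug->G->R->G->L->C->refl->A->L'->F->R'->D->plug->D
Char 2 ('E'): step: R->7, L=4; E->plug->A->R->C->L->H->refl->B->L'->B->R'->H->plug->C
Char 3 ('B'): step: R->0, L->5 (L advanced); B->plug->B->R->D->L->C->refl->A->L'->A->R'->G->plug->G
Char 4 ('F'): step: R->1, L=5; F->plug->F->R->H->L->D->refl->G->L'->B->R'->C->plug->H
Char 5 ('F'): step: R->2, L=5; F->plug->F->R->H->L->D->refl->G->L'->B->R'->H->plug->C

Answer: DCGHC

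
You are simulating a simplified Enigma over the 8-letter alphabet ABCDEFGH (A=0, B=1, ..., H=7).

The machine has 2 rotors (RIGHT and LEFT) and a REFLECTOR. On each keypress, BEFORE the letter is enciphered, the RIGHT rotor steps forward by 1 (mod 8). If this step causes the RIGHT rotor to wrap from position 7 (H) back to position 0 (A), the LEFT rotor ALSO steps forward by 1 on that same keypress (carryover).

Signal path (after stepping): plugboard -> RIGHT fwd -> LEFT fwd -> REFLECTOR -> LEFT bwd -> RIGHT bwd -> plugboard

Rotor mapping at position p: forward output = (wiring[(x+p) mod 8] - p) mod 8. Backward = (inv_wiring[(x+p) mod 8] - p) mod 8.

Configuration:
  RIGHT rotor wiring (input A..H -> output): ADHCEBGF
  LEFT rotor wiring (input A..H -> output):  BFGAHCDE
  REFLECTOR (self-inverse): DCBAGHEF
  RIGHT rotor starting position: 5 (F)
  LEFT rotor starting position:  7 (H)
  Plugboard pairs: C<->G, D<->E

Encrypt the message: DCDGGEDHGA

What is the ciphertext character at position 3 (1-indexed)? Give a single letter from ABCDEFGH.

Char 1 ('D'): step: R->6, L=7; D->plug->E->R->B->L->C->refl->B->L'->E->R'->F->plug->F
Char 2 ('C'): step: R->7, L=7; C->plug->G->R->C->L->G->refl->E->L'->H->R'->H->plug->H
Char 3 ('D'): step: R->0, L->0 (L advanced); D->plug->E->R->E->L->H->refl->F->L'->B->R'->F->plug->F

F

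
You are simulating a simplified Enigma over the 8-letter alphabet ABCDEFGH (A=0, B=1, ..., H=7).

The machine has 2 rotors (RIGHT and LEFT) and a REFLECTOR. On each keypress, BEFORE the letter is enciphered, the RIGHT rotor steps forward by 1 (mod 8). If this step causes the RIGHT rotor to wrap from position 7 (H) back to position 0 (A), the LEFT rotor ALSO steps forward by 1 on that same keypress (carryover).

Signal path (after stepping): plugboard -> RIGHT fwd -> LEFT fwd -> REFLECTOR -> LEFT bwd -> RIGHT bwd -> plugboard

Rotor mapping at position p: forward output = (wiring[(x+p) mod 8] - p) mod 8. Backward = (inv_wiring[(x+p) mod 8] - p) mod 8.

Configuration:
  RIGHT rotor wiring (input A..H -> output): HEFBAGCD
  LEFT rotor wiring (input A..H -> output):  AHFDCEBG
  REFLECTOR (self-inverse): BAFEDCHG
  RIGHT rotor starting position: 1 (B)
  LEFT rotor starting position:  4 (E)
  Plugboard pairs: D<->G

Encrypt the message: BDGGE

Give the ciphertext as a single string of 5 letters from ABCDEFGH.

Answer: EAFHH

Derivation:
Char 1 ('B'): step: R->2, L=4; B->plug->B->R->H->L->H->refl->G->L'->A->R'->E->plug->E
Char 2 ('D'): step: R->3, L=4; D->plug->G->R->B->L->A->refl->B->L'->G->R'->A->plug->A
Char 3 ('G'): step: R->4, L=4; G->plug->D->R->H->L->H->refl->G->L'->A->R'->F->plug->F
Char 4 ('G'): step: R->5, L=4; G->plug->D->R->C->L->F->refl->C->L'->D->R'->H->plug->H
Char 5 ('E'): step: R->6, L=4; E->plug->E->R->H->L->H->refl->G->L'->A->R'->H->plug->H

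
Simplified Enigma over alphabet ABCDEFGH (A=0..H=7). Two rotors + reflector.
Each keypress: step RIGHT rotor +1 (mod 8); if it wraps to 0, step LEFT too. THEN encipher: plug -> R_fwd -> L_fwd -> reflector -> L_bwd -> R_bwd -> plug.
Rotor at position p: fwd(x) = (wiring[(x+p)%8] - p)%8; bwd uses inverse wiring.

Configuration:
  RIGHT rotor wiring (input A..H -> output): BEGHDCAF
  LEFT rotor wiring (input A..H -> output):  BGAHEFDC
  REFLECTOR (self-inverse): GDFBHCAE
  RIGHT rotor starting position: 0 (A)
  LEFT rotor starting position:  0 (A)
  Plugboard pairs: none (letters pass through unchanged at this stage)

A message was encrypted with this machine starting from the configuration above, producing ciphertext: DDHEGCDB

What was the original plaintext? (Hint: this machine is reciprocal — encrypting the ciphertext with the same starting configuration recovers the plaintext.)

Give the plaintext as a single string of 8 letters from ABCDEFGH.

Char 1 ('D'): step: R->1, L=0; D->plug->D->R->C->L->A->refl->G->L'->B->R'->E->plug->E
Char 2 ('D'): step: R->2, L=0; D->plug->D->R->A->L->B->refl->D->L'->G->R'->E->plug->E
Char 3 ('H'): step: R->3, L=0; H->plug->H->R->D->L->H->refl->E->L'->E->R'->A->plug->A
Char 4 ('E'): step: R->4, L=0; E->plug->E->R->F->L->F->refl->C->L'->H->R'->A->plug->A
Char 5 ('G'): step: R->5, L=0; G->plug->G->R->C->L->A->refl->G->L'->B->R'->F->plug->F
Char 6 ('C'): step: R->6, L=0; C->plug->C->R->D->L->H->refl->E->L'->E->R'->H->plug->H
Char 7 ('D'): step: R->7, L=0; D->plug->D->R->H->L->C->refl->F->L'->F->R'->C->plug->C
Char 8 ('B'): step: R->0, L->1 (L advanced); B->plug->B->R->E->L->E->refl->H->L'->B->R'->A->plug->A

Answer: EEAAFHCA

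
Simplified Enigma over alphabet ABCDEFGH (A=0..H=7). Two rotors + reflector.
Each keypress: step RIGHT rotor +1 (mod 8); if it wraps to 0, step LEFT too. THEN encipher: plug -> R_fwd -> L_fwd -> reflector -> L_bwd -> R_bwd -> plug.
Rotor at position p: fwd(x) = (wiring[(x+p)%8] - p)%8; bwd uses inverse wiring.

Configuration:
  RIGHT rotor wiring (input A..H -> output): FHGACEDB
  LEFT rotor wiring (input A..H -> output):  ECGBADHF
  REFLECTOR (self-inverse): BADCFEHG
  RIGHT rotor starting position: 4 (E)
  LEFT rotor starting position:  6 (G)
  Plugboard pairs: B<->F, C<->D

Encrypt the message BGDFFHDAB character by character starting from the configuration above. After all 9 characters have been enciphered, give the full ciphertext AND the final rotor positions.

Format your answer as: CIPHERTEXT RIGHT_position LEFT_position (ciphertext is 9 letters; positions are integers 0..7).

Char 1 ('B'): step: R->5, L=6; B->plug->F->R->B->L->H->refl->G->L'->C->R'->E->plug->E
Char 2 ('G'): step: R->6, L=6; G->plug->G->R->E->L->A->refl->B->L'->A->R'->E->plug->E
Char 3 ('D'): step: R->7, L=6; D->plug->C->R->A->L->B->refl->A->L'->E->R'->H->plug->H
Char 4 ('F'): step: R->0, L->7 (L advanced); F->plug->B->R->H->L->A->refl->B->L'->F->R'->A->plug->A
Char 5 ('F'): step: R->1, L=7; F->plug->B->R->F->L->B->refl->A->L'->H->R'->C->plug->D
Char 6 ('H'): step: R->2, L=7; H->plug->H->R->F->L->B->refl->A->L'->H->R'->F->plug->B
Char 7 ('D'): step: R->3, L=7; D->plug->C->R->B->L->F->refl->E->L'->G->R'->E->plug->E
Char 8 ('A'): step: R->4, L=7; A->plug->A->R->G->L->E->refl->F->L'->B->R'->E->plug->E
Char 9 ('B'): step: R->5, L=7; B->plug->F->R->B->L->F->refl->E->L'->G->R'->B->plug->F
Final: ciphertext=EEHADBEEF, RIGHT=5, LEFT=7

Answer: EEHADBEEF 5 7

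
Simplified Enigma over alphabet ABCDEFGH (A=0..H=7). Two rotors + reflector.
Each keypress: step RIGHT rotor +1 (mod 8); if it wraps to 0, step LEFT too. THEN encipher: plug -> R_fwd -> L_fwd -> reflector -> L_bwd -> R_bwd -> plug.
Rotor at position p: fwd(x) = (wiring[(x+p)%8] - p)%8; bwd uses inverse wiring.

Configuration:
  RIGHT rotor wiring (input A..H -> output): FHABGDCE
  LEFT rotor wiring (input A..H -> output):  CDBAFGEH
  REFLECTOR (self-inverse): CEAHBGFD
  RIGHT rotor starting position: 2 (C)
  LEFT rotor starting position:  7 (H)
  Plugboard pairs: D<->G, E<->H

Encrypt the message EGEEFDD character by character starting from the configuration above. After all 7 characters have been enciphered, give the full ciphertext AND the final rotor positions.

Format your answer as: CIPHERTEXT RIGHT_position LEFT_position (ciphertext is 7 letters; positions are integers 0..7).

Answer: GFACAHC 1 0

Derivation:
Char 1 ('E'): step: R->3, L=7; E->plug->H->R->F->L->G->refl->F->L'->H->R'->D->plug->G
Char 2 ('G'): step: R->4, L=7; G->plug->D->R->A->L->A->refl->C->L'->D->R'->F->plug->F
Char 3 ('E'): step: R->5, L=7; E->plug->H->R->B->L->D->refl->H->L'->G->R'->A->plug->A
Char 4 ('E'): step: R->6, L=7; E->plug->H->R->F->L->G->refl->F->L'->H->R'->C->plug->C
Char 5 ('F'): step: R->7, L=7; F->plug->F->R->H->L->F->refl->G->L'->F->R'->A->plug->A
Char 6 ('D'): step: R->0, L->0 (L advanced); D->plug->G->R->C->L->B->refl->E->L'->G->R'->E->plug->H
Char 7 ('D'): step: R->1, L=0; D->plug->G->R->D->L->A->refl->C->L'->A->R'->C->plug->C
Final: ciphertext=GFACAHC, RIGHT=1, LEFT=0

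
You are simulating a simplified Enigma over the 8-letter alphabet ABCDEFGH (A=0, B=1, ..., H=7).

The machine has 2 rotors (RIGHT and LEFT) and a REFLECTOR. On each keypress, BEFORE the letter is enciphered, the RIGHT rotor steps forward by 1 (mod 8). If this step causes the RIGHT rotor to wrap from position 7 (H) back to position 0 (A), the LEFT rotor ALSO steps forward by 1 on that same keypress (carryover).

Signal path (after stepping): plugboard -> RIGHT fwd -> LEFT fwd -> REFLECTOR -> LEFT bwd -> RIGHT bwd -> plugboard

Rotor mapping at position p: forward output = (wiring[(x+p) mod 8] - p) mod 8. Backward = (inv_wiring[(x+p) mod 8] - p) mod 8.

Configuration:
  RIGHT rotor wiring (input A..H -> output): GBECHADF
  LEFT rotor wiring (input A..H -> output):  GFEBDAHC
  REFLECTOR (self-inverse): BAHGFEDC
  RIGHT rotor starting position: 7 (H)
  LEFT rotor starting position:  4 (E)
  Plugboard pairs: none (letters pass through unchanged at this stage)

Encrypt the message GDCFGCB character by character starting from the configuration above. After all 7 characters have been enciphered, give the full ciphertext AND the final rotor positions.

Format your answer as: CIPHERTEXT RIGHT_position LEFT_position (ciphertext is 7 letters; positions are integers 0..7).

Char 1 ('G'): step: R->0, L->5 (L advanced); G->plug->G->R->D->L->B->refl->A->L'->E->R'->C->plug->C
Char 2 ('D'): step: R->1, L=5; D->plug->D->R->G->L->E->refl->F->L'->C->R'->F->plug->F
Char 3 ('C'): step: R->2, L=5; C->plug->C->R->F->L->H->refl->C->L'->B->R'->E->plug->E
Char 4 ('F'): step: R->3, L=5; F->plug->F->R->D->L->B->refl->A->L'->E->R'->B->plug->B
Char 5 ('G'): step: R->4, L=5; G->plug->G->R->A->L->D->refl->G->L'->H->R'->C->plug->C
Char 6 ('C'): step: R->5, L=5; C->plug->C->R->A->L->D->refl->G->L'->H->R'->F->plug->F
Char 7 ('B'): step: R->6, L=5; B->plug->B->R->H->L->G->refl->D->L'->A->R'->C->plug->C
Final: ciphertext=CFEBCFC, RIGHT=6, LEFT=5

Answer: CFEBCFC 6 5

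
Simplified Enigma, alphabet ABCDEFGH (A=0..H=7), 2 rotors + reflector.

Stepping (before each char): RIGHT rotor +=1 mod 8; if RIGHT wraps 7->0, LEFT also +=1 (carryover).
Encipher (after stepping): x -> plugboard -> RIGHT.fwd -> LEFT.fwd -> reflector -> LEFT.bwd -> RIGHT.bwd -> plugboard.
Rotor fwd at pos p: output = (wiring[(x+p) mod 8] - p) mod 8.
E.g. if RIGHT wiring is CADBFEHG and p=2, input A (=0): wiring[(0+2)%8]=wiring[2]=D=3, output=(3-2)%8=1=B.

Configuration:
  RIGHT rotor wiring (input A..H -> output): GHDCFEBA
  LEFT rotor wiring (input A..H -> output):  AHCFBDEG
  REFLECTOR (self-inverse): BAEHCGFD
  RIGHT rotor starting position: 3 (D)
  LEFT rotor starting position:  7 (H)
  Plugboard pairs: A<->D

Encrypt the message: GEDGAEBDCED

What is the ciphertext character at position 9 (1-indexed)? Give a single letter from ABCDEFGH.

Char 1 ('G'): step: R->4, L=7; G->plug->G->R->H->L->F->refl->G->L'->E->R'->D->plug->A
Char 2 ('E'): step: R->5, L=7; E->plug->E->R->C->L->A->refl->B->L'->B->R'->D->plug->A
Char 3 ('D'): step: R->6, L=7; D->plug->A->R->D->L->D->refl->H->L'->A->R'->C->plug->C
Char 4 ('G'): step: R->7, L=7; G->plug->G->R->F->L->C->refl->E->L'->G->R'->F->plug->F
Char 5 ('A'): step: R->0, L->0 (L advanced); A->plug->D->R->C->L->C->refl->E->L'->G->R'->A->plug->D
Char 6 ('E'): step: R->1, L=0; E->plug->E->R->D->L->F->refl->G->L'->H->R'->G->plug->G
Char 7 ('B'): step: R->2, L=0; B->plug->B->R->A->L->A->refl->B->L'->E->R'->G->plug->G
Char 8 ('D'): step: R->3, L=0; D->plug->A->R->H->L->G->refl->F->L'->D->R'->F->plug->F
Char 9 ('C'): step: R->4, L=0; C->plug->C->R->F->L->D->refl->H->L'->B->R'->A->plug->D

D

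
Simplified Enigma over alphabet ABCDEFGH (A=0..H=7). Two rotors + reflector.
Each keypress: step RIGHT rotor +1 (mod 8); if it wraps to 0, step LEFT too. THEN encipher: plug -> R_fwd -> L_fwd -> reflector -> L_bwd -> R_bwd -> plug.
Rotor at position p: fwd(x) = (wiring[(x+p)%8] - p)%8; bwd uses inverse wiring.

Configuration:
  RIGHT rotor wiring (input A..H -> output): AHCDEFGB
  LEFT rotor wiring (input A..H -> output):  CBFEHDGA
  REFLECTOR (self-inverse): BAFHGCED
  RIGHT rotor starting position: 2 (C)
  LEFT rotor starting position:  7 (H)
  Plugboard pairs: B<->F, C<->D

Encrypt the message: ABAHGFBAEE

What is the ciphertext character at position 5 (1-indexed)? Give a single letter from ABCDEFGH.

Char 1 ('A'): step: R->3, L=7; A->plug->A->R->A->L->B->refl->A->L'->F->R'->F->plug->B
Char 2 ('B'): step: R->4, L=7; B->plug->F->R->D->L->G->refl->E->L'->G->R'->G->plug->G
Char 3 ('A'): step: R->5, L=7; A->plug->A->R->A->L->B->refl->A->L'->F->R'->F->plug->B
Char 4 ('H'): step: R->6, L=7; H->plug->H->R->H->L->H->refl->D->L'->B->R'->D->plug->C
Char 5 ('G'): step: R->7, L=7; G->plug->G->R->G->L->E->refl->G->L'->D->R'->D->plug->C

C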